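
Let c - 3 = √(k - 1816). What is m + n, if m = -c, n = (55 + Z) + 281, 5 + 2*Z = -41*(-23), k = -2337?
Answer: 802 - I*√4153 ≈ 802.0 - 64.444*I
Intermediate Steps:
c = 3 + I*√4153 (c = 3 + √(-2337 - 1816) = 3 + √(-4153) = 3 + I*√4153 ≈ 3.0 + 64.444*I)
Z = 469 (Z = -5/2 + (-41*(-23))/2 = -5/2 + (½)*943 = -5/2 + 943/2 = 469)
n = 805 (n = (55 + 469) + 281 = 524 + 281 = 805)
m = -3 - I*√4153 (m = -(3 + I*√4153) = -3 - I*√4153 ≈ -3.0 - 64.444*I)
m + n = (-3 - I*√4153) + 805 = 802 - I*√4153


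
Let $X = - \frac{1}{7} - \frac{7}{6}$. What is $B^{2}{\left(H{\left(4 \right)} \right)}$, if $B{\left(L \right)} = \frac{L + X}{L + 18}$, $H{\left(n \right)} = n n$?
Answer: $\frac{380689}{2039184} \approx 0.18669$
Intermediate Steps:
$X = - \frac{55}{42}$ ($X = \left(-1\right) \frac{1}{7} - \frac{7}{6} = - \frac{1}{7} - \frac{7}{6} = - \frac{55}{42} \approx -1.3095$)
$H{\left(n \right)} = n^{2}$
$B{\left(L \right)} = \frac{- \frac{55}{42} + L}{18 + L}$ ($B{\left(L \right)} = \frac{L - \frac{55}{42}}{L + 18} = \frac{- \frac{55}{42} + L}{18 + L}$)
$B^{2}{\left(H{\left(4 \right)} \right)} = \left(\frac{- \frac{55}{42} + 4^{2}}{18 + 4^{2}}\right)^{2} = \left(\frac{- \frac{55}{42} + 16}{18 + 16}\right)^{2} = \left(\frac{1}{34} \cdot \frac{617}{42}\right)^{2} = \left(\frac{617}{1428}\right)^{2} = \frac{380689}{2039184}$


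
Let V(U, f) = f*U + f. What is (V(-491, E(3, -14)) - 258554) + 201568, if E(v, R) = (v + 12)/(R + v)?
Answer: -619496/11 ≈ -56318.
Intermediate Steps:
E(v, R) = (12 + v)/(R + v)
V(U, f) = f + U*f (V(U, f) = U*f + f = f + U*f)
(V(-491, E(3, -14)) - 258554) + 201568 = (((12 + 3)/(-14 + 3))*(1 - 491) - 258554) + 201568 = ((15/(-11))*(-490) - 258554) + 201568 = (-1/11*15*(-490) - 258554) + 201568 = (-15/11*(-490) - 258554) + 201568 = (7350/11 - 258554) + 201568 = -2836744/11 + 201568 = -619496/11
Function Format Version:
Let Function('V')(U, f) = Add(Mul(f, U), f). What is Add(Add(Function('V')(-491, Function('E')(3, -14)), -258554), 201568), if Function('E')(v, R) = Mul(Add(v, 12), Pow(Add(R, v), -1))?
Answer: Rational(-619496, 11) ≈ -56318.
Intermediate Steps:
Function('E')(v, R) = Mul(Pow(Add(R, v), -1), Add(12, v)) (Function('E')(v, R) = Mul(Add(12, v), Pow(Add(R, v), -1)) = Mul(Pow(Add(R, v), -1), Add(12, v)))
Function('V')(U, f) = Add(f, Mul(U, f)) (Function('V')(U, f) = Add(Mul(U, f), f) = Add(f, Mul(U, f)))
Add(Add(Function('V')(-491, Function('E')(3, -14)), -258554), 201568) = Add(Add(Mul(Mul(Pow(Add(-14, 3), -1), Add(12, 3)), Add(1, -491)), -258554), 201568) = Add(Add(Mul(Mul(Pow(-11, -1), 15), -490), -258554), 201568) = Add(Add(Mul(Mul(Rational(-1, 11), 15), -490), -258554), 201568) = Add(Add(Mul(Rational(-15, 11), -490), -258554), 201568) = Add(Add(Rational(7350, 11), -258554), 201568) = Add(Rational(-2836744, 11), 201568) = Rational(-619496, 11)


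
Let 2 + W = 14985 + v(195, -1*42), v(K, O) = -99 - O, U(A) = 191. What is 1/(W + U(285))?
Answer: 1/15117 ≈ 6.6151e-5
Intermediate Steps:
W = 14926 (W = -2 + (14985 + (-99 - (-1)*42)) = -2 + (14985 + (-99 - 1*(-42))) = -2 + (14985 + (-99 + 42)) = -2 + (14985 - 57) = -2 + 14928 = 14926)
1/(W + U(285)) = 1/(14926 + 191) = 1/15117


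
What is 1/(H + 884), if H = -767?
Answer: 1/117 ≈ 0.0085470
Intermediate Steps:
1/(H + 884) = 1/(-767 + 884) = 1/117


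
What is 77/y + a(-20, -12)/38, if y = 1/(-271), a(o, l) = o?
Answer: -396483/19 ≈ -20868.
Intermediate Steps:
y = -1/271 ≈ -0.0036900
77/y + a(-20, -12)/38 = 77/(-1/271) - 20/38 = 77*(-271) - 20*1/38 = -20867 - 10/19 = -396483/19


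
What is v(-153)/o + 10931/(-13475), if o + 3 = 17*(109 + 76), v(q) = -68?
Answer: -17630751/21169225 ≈ -0.83285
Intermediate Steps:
o = 3142 (o = -3 + 17*(109 + 76) = -3 + 17*185 = -3 + 3145 = 3142)
v(-153)/o + 10931/(-13475) = -68/3142 + 10931/(-13475) = -68*1/3142 + 10931*(-1/13475) = -34/1571 - 10931/13475 = -17630751/21169225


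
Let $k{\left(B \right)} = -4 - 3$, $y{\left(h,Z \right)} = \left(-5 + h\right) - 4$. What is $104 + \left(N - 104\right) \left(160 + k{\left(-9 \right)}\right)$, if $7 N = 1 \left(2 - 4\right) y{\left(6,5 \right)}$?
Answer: $- \frac{109738}{7} \approx -15677.0$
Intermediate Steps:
$y{\left(h,Z \right)} = -9 + h$
$k{\left(B \right)} = -7$ ($k{\left(B \right)} = -4 - 3 = -7$)
$N = \frac{6}{7}$ ($N = \frac{1 \left(2 - 4\right) \left(-9 + 6\right)}{7} = \frac{1 \left(-2\right) \left(-3\right)}{7} = \frac{\left(-2\right) \left(-3\right)}{7} = \frac{1}{7} \cdot 6 = \frac{6}{7} \approx 0.85714$)
$104 + \left(N - 104\right) \left(160 + k{\left(-9 \right)}\right) = 104 + \left(\frac{6}{7} - 104\right) \left(160 - 7\right) = 104 - \frac{110466}{7} = - \frac{109738}{7}$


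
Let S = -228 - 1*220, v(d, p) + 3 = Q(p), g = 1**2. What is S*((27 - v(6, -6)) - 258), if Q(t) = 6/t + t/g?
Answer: 99008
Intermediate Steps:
g = 1
Q(t) = t + 6/t (Q(t) = 6/t + t/1 = 6/t + t*1 = 6/t + t = t + 6/t)
v(d, p) = -3 + p + 6/p (v(d, p) = -3 + (p + 6/p) = -3 + p + 6/p)
S = -448 (S = -228 - 220 = -448)
S*((27 - v(6, -6)) - 258) = -448*((27 - (-3 - 6 + 6/(-6))) - 258) = -448*((27 - (-3 - 6 + 6*(-1/6))) - 258) = -448*((27 - (-3 - 6 - 1)) - 258) = -448*((27 - 1*(-10)) - 258) = -448*((27 + 10) - 258) = -448*(37 - 258) = -448*(-221) = 99008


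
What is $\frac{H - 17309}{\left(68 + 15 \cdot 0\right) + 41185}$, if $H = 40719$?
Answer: $\frac{23410}{41253} \approx 0.56747$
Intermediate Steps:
$\frac{H - 17309}{\left(68 + 15 \cdot 0\right) + 41185} = \frac{40719 - 17309}{\left(68 + 15 \cdot 0\right) + 41185} = \frac{23410}{\left(68 + 0\right) + 41185} = \frac{23410}{68 + 41185} = \frac{23410}{41253}$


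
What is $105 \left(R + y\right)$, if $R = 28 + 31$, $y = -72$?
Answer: $-1365$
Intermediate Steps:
$R = 59$
$105 \left(R + y\right) = 105 \left(59 - 72\right) = 105 \left(-13\right) = -1365$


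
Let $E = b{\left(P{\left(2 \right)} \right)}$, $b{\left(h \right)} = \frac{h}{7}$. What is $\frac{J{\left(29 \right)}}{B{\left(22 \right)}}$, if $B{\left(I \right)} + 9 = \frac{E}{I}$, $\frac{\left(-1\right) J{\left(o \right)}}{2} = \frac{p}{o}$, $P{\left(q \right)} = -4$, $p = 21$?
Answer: $\frac{3234}{20155} \approx 0.16046$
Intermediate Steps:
$b{\left(h \right)} = \frac{h}{7}$ ($b{\left(h \right)} = h \frac{1}{7} = \frac{h}{7}$)
$E = - \frac{4}{7}$ ($E = \frac{1}{7} \left(-4\right) = - \frac{4}{7} \approx -0.57143$)
$J{\left(o \right)} = - \frac{42}{o}$ ($J{\left(o \right)} = - 2 \frac{21}{o} = - \frac{42}{o}$)
$B{\left(I \right)} = -9 - \frac{4}{7 I}$
$\frac{J{\left(29 \right)}}{B{\left(22 \right)}} = \frac{\left(-42\right) \frac{1}{29}}{-9 - \frac{4}{7 \cdot 22}} = \frac{\left(-42\right) \frac{1}{29}}{-9 - \frac{2}{77}} = - \frac{42}{29 \left(-9 - \frac{2}{77}\right)} = - \frac{42}{29 \left(- \frac{695}{77}\right)} = \left(- \frac{42}{29}\right) \left(- \frac{77}{695}\right) = \frac{3234}{20155}$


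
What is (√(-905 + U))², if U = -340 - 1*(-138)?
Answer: -1107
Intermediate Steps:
U = -202 (U = -340 + 138 = -202)
(√(-905 + U))² = (√(-905 - 202))² = (√(-1107))² = (3*I*√123)² = -1107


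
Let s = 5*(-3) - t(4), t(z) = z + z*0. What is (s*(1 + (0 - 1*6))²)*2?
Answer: -950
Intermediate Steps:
t(z) = z (t(z) = z + 0 = z)
s = -19 (s = 5*(-3) - 1*4 = -15 - 4 = -19)
(s*(1 + (0 - 1*6))²)*2 = -19*(1 + (0 - 1*6))²*2 = -19*(1 + (0 - 6))²*2 = -19*(1 - 6)²*2 = -19*(-5)²*2 = -19*25*2 = -475*2 = -950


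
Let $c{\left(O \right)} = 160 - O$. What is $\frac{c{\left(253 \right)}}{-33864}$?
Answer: $\frac{31}{11288} \approx 0.0027463$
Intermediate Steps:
$\frac{c{\left(253 \right)}}{-33864} = \frac{160 - 253}{-33864} = \left(160 - 253\right) \left(- \frac{1}{33864}\right) = \left(-93\right) \left(- \frac{1}{33864}\right) = \frac{31}{11288}$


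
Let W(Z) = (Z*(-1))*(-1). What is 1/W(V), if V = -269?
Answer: -1/269 ≈ -0.0037175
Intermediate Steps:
W(Z) = Z (W(Z) = -Z*(-1) = Z)
1/W(V) = 1/(-269) = -1/269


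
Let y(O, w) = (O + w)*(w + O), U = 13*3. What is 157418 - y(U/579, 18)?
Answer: 5851503913/37249 ≈ 1.5709e+5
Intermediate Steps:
U = 39
y(O, w) = (O + w)² (y(O, w) = (O + w)*(O + w) = (O + w)²)
157418 - y(U/579, 18) = 157418 - (39/579 + 18)² = 157418 - (39*(1/579) + 18)² = 157418 - (13/193 + 18)² = 157418 - (3487/193)² = 157418 - 1*12159169/37249 = 157418 - 12159169/37249 = 5851503913/37249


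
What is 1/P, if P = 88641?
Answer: 1/88641 ≈ 1.1281e-5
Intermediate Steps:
1/P = 1/88641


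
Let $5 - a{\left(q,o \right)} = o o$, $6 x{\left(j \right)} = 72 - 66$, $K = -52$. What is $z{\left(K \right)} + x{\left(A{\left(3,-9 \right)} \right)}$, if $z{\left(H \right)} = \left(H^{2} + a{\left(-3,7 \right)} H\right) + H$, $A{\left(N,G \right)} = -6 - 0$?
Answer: $4941$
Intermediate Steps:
$A{\left(N,G \right)} = -6$ ($A{\left(N,G \right)} = -6 + 0 = -6$)
$x{\left(j \right)} = 1$ ($x{\left(j \right)} = \frac{72 - 66}{6} = \frac{1}{6} \cdot 6 = 1$)
$a{\left(q,o \right)} = 5 - o^{2}$ ($a{\left(q,o \right)} = 5 - o o = 5 - o^{2}$)
$z{\left(H \right)} = H^{2} - 43 H$ ($z{\left(H \right)} = \left(H^{2} + \left(5 - 7^{2}\right) H\right) + H = \left(H^{2} + \left(5 - 49\right) H\right) + H = \left(H^{2} - 44 H\right) + H = H^{2} - 43 H$)
$z{\left(K \right)} + x{\left(A{\left(3,-9 \right)} \right)} = - 52 \left(-43 - 52\right) + 1 = \left(-52\right) \left(-95\right) + 1 = 4940 + 1 = 4941$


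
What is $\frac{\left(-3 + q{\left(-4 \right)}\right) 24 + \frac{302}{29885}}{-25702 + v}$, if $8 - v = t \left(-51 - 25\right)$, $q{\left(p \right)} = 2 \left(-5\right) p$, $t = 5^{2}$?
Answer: $- \frac{13269091}{355541845} \approx -0.037321$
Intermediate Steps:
$t = 25$
$q{\left(p \right)} = - 10 p$
$v = 1908$ ($v = 8 - 25 \left(-51 - 25\right) = 8 - 25 \left(-76\right) = 8 - -1900 = 8 + 1900 = 1908$)
$\frac{\left(-3 + q{\left(-4 \right)}\right) 24 + \frac{302}{29885}}{-25702 + v} = \frac{\left(-3 - -40\right) 24 + \frac{302}{29885}}{-25702 + 1908} = \frac{\left(-3 + 40\right) 24 + 302 \cdot \frac{1}{29885}}{-23794} = \left(37 \cdot 24 + \frac{302}{29885}\right) \left(- \frac{1}{23794}\right) = \left(888 + \frac{302}{29885}\right) \left(- \frac{1}{23794}\right) = \frac{26538182}{29885} \left(- \frac{1}{23794}\right) = - \frac{13269091}{355541845}$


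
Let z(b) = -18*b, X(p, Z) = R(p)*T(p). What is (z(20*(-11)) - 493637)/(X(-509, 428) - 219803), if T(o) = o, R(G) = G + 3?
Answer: -489677/37751 ≈ -12.971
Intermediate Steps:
R(G) = 3 + G
X(p, Z) = p*(3 + p) (X(p, Z) = (3 + p)*p = p*(3 + p))
(z(20*(-11)) - 493637)/(X(-509, 428) - 219803) = (-360*(-11) - 493637)/(-509*(3 - 509) - 219803) = (-18*(-220) - 493637)/(-509*(-506) - 219803) = (3960 - 493637)/(257554 - 219803) = -489677/37751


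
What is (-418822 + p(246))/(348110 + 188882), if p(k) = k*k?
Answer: -179153/268496 ≈ -0.66725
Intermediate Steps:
p(k) = k²
(-418822 + p(246))/(348110 + 188882) = (-418822 + 246²)/(348110 + 188882) = (-418822 + 60516)/536992 = -358306*1/536992 = -179153/268496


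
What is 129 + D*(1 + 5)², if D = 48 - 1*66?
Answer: -519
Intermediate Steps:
D = -18 (D = 48 - 66 = -18)
129 + D*(1 + 5)² = 129 - 18*(1 + 5)² = 129 - 18*6² = 129 - 18*36 = 129 - 648 = -519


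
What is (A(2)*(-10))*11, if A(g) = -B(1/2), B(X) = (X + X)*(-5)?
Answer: -550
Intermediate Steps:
B(X) = -10*X (B(X) = (2*X)*(-5) = -10*X)
A(g) = 5 (A(g) = -(-10)/2 = -1*(-5) = 5)
(A(2)*(-10))*11 = (5*(-10))*11 = -50*11 = -550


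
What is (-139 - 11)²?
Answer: 22500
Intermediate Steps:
(-139 - 11)² = (-150)² = 22500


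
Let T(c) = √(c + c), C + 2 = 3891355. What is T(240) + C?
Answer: 3891353 + 4*√30 ≈ 3.8914e+6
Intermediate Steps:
C = 3891353 (C = -2 + 3891355 = 3891353)
T(c) = √2*√c (T(c) = √(2*c) = √2*√c)
T(240) + C = √2*√240 + 3891353 = √2*(4*√15) + 3891353 = 4*√30 + 3891353 = 3891353 + 4*√30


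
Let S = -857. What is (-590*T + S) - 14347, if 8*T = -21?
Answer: -54621/4 ≈ -13655.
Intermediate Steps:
T = -21/8 (T = (1/8)*(-21) = -21/8 ≈ -2.6250)
(-590*T + S) - 14347 = (-590*(-21)/8 - 857) - 14347 = (-59*(-105/4) - 857) - 14347 = (6195/4 - 857) - 14347 = 2767/4 - 14347 = -54621/4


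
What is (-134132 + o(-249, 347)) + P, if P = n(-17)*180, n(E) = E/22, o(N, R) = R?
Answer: -1473165/11 ≈ -1.3392e+5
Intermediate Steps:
n(E) = E/22 (n(E) = E*(1/22) = E/22)
P = -1530/11 (P = ((1/22)*(-17))*180 = -17/22*180 = -1530/11 ≈ -139.09)
(-134132 + o(-249, 347)) + P = (-134132 + 347) - 1530/11 = -133785 - 1530/11 = -1473165/11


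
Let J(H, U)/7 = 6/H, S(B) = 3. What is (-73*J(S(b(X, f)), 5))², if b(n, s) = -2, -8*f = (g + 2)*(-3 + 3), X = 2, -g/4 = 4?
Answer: 1044484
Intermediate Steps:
g = -16 (g = -4*4 = -16)
f = 0 (f = -(-16 + 2)*(-3 + 3)/8 = -(-7)*0/4 = -⅛*0 = 0)
J(H, U) = 42/H (J(H, U) = 7*(6/H) = 42/H)
(-73*J(S(b(X, f)), 5))² = (-3066/3)² = (-73*14)² = (-1022)² = 1044484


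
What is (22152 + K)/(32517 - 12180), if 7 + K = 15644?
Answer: 37789/20337 ≈ 1.8581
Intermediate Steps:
K = 15637 (K = -7 + 15644 = 15637)
(22152 + K)/(32517 - 12180) = (22152 + 15637)/(32517 - 12180) = 37789/20337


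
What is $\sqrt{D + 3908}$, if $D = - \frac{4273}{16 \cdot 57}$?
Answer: $\frac{\sqrt{202909911}}{228} \approx 62.477$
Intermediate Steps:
$D = - \frac{4273}{912} \approx -4.6853$
$\sqrt{D + 3908} = \sqrt{- \frac{4273}{912} + 3908} = \sqrt{\frac{3559823}{912}} = \frac{\sqrt{202909911}}{228}$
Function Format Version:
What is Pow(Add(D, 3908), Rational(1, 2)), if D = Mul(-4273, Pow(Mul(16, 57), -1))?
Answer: Mul(Rational(1, 228), Pow(202909911, Rational(1, 2))) ≈ 62.477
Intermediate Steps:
D = Rational(-4273, 912) (D = Mul(-4273, Pow(912, -1)) = Mul(-4273, Rational(1, 912)) = Rational(-4273, 912) ≈ -4.6853)
Pow(Add(D, 3908), Rational(1, 2)) = Pow(Add(Rational(-4273, 912), 3908), Rational(1, 2)) = Pow(Rational(3559823, 912), Rational(1, 2)) = Mul(Rational(1, 228), Pow(202909911, Rational(1, 2)))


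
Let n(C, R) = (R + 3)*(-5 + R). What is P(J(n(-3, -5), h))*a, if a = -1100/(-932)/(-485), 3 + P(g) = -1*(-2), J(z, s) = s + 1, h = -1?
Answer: 55/22601 ≈ 0.0024335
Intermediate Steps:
n(C, R) = (-5 + R)*(3 + R) (n(C, R) = (3 + R)*(-5 + R) = (-5 + R)*(3 + R))
J(z, s) = 1 + s
P(g) = -1 (P(g) = -3 - 1*(-2) = -3 + 2 = -1)
a = -55/22601 (a = -1100*(-1/932)*(-1/485) = (275/233)*(-1/485) = -55/22601 ≈ -0.0024335)
P(J(n(-3, -5), h))*a = -1*(-55/22601) = 55/22601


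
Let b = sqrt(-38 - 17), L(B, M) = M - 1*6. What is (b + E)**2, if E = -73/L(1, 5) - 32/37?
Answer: 7048266/1369 + 5338*I*sqrt(55)/37 ≈ 5148.5 + 1069.9*I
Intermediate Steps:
L(B, M) = -6 + M (L(B, M) = M - 6 = -6 + M)
b = I*sqrt(55) (b = sqrt(-55) = I*sqrt(55) ≈ 7.4162*I)
E = 2669/37 (E = -73/(-6 + 5) - 32/37 = -73/(-1) - 32*1/37 = -73*(-1) - 32/37 = 73 - 32/37 = 2669/37 ≈ 72.135)
(b + E)**2 = (I*sqrt(55) + 2669/37)**2 = (2669/37 + I*sqrt(55))**2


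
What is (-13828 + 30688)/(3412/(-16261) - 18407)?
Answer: -91386820/99773213 ≈ -0.91595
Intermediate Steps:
(-13828 + 30688)/(3412/(-16261) - 18407) = 16860/(3412*(-1/16261) - 18407) = 16860/(-3412/16261 - 18407) = 16860/(-299319639/16261) = 16860*(-16261/299319639) = -91386820/99773213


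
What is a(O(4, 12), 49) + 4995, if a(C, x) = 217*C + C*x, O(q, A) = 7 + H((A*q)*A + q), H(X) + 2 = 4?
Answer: 7389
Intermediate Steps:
H(X) = 2 (H(X) = -2 + 4 = 2)
O(q, A) = 9 (O(q, A) = 7 + 2 = 9)
a(O(4, 12), 49) + 4995 = 9*(217 + 49) + 4995 = 9*266 + 4995 = 2394 + 4995 = 7389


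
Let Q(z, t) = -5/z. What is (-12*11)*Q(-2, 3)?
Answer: -330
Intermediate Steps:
(-12*11)*Q(-2, 3) = (-12*11)*(-5/(-2)) = -(-660)*(-1)/2 = -132*5/2 = -330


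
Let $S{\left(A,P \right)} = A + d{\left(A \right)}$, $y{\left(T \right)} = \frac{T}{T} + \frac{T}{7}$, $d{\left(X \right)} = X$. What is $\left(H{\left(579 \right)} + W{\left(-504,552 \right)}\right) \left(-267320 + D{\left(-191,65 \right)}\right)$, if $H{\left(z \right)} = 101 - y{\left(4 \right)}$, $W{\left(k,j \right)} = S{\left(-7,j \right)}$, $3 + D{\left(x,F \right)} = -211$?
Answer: $- \frac{159985332}{7} \approx -2.2855 \cdot 10^{7}$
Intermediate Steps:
$D{\left(x,F \right)} = -214$ ($D{\left(x,F \right)} = -3 - 211 = -214$)
$y{\left(T \right)} = 1 + \frac{T}{7}$ ($y{\left(T \right)} = 1 + T \frac{1}{7} = 1 + \frac{T}{7}$)
$S{\left(A,P \right)} = 2 A$ ($S{\left(A,P \right)} = A + A = 2 A$)
$W{\left(k,j \right)} = -14$ ($W{\left(k,j \right)} = 2 \left(-7\right) = -14$)
$H{\left(z \right)} = \frac{696}{7}$ ($H{\left(z \right)} = 101 - \left(1 + \frac{1}{7} \cdot 4\right) = 101 - \left(1 + \frac{4}{7}\right) = 101 - \frac{11}{7} = \frac{696}{7}$)
$\left(H{\left(579 \right)} + W{\left(-504,552 \right)}\right) \left(-267320 + D{\left(-191,65 \right)}\right) = \left(\frac{696}{7} - 14\right) \left(-267320 - 214\right) = \frac{598}{7} \left(-267534\right) = - \frac{159985332}{7}$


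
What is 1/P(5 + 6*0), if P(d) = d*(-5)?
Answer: -1/25 ≈ -0.040000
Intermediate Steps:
P(d) = -5*d
1/P(5 + 6*0) = 1/(-5*(5 + 6*0)) = 1/(-5*(5 + 0)) = 1/(-5*5) = 1/(-25) = -1/25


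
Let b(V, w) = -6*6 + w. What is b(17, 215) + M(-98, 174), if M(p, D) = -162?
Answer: 17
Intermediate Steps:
b(V, w) = -36 + w
b(17, 215) + M(-98, 174) = (-36 + 215) - 162 = 179 - 162 = 17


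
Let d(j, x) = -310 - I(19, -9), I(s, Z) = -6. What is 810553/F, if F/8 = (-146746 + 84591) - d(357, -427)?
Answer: -810553/494808 ≈ -1.6381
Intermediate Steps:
d(j, x) = -304 (d(j, x) = -310 - 1*(-6) = -310 + 6 = -304)
F = -494808 (F = 8*((-146746 + 84591) - 1*(-304)) = 8*(-62155 + 304) = 8*(-61851) = -494808)
810553/F = 810553/(-494808) = 810553*(-1/494808) = -810553/494808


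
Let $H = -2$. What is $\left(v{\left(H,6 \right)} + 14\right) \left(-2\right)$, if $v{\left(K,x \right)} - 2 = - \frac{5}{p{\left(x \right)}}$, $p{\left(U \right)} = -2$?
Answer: $-37$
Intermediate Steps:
$v{\left(K,x \right)} = \frac{9}{2}$ ($v{\left(K,x \right)} = 2 - \frac{5}{-2} = 2 - - \frac{5}{2} = 2 + \frac{5}{2} = \frac{9}{2}$)
$\left(v{\left(H,6 \right)} + 14\right) \left(-2\right) = \left(\frac{9}{2} + 14\right) \left(-2\right) = \frac{37}{2} \left(-2\right) = -37$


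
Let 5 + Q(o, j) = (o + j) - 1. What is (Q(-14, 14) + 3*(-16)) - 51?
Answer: -105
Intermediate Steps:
Q(o, j) = -6 + j + o (Q(o, j) = -5 + ((o + j) - 1) = -5 + ((j + o) - 1) = -5 + (-1 + j + o) = -6 + j + o)
(Q(-14, 14) + 3*(-16)) - 51 = ((-6 + 14 - 14) + 3*(-16)) - 51 = (-6 - 48) - 51 = -54 - 51 = -105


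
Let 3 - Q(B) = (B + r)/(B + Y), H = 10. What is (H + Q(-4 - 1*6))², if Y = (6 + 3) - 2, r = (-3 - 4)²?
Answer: 676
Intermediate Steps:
r = 49 (r = (-7)² = 49)
Y = 7 (Y = 9 - 2 = 7)
Q(B) = 3 - (49 + B)/(7 + B) (Q(B) = 3 - (B + 49)/(B + 7) = 3 - (49 + B)/(7 + B))
(H + Q(-4 - 1*6))² = (10 + 2*(-14 + (-4 - 1*6))/(7 + (-4 - 1*6)))² = (10 + 2*(-14 + (-4 - 6))/(7 + (-4 - 6)))² = (10 + 2*(-14 - 10)/(7 - 10))² = (10 + 2*(-24)/(-3))² = (10 + 2*(-⅓)*(-24))² = (10 + 16)² = 26² = 676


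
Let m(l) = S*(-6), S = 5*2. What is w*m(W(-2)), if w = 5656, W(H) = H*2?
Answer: -339360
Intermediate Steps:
W(H) = 2*H
S = 10
m(l) = -60 (m(l) = 10*(-6) = -60)
w*m(W(-2)) = 5656*(-60) = -339360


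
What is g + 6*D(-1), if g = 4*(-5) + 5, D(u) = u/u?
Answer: -9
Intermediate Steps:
D(u) = 1
g = -15 (g = -20 + 5 = -15)
g + 6*D(-1) = -15 + 6*1 = -15 + 6 = -9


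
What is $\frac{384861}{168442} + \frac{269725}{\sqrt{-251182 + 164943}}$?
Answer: $\frac{384861}{168442} - \frac{269725 i \sqrt{86239}}{86239} \approx 2.2848 - 918.48 i$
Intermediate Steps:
$\frac{384861}{168442} + \frac{269725}{\sqrt{-251182 + 164943}} = 384861 \cdot \frac{1}{168442} + \frac{269725}{\sqrt{-86239}} = \frac{384861}{168442} + \frac{269725}{i \sqrt{86239}} = \frac{384861}{168442} + 269725 \left(- \frac{i \sqrt{86239}}{86239}\right) = \frac{384861}{168442} - \frac{269725 i \sqrt{86239}}{86239}$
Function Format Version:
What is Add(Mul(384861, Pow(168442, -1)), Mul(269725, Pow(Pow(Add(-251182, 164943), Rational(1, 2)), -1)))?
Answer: Add(Rational(384861, 168442), Mul(Rational(-269725, 86239), I, Pow(86239, Rational(1, 2)))) ≈ Add(2.2848, Mul(-918.48, I))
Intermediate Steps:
Add(Mul(384861, Pow(168442, -1)), Mul(269725, Pow(Pow(Add(-251182, 164943), Rational(1, 2)), -1))) = Add(Mul(384861, Rational(1, 168442)), Mul(269725, Pow(Pow(-86239, Rational(1, 2)), -1))) = Add(Rational(384861, 168442), Mul(269725, Pow(Mul(I, Pow(86239, Rational(1, 2))), -1))) = Add(Rational(384861, 168442), Mul(269725, Mul(Rational(-1, 86239), I, Pow(86239, Rational(1, 2))))) = Add(Rational(384861, 168442), Mul(Rational(-269725, 86239), I, Pow(86239, Rational(1, 2))))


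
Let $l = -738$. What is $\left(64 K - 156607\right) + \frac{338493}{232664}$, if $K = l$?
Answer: $- \frac{47425658603}{232664} \approx -2.0384 \cdot 10^{5}$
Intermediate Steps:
$K = -738$
$\left(64 K - 156607\right) + \frac{338493}{232664} = \left(64 \left(-738\right) - 156607\right) + \frac{338493}{232664} = \left(-47232 - 156607\right) + 338493 \cdot \frac{1}{232664} = -203839 + \frac{338493}{232664} = - \frac{47425658603}{232664}$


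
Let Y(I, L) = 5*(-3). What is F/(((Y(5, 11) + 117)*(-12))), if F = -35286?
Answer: 5881/204 ≈ 28.828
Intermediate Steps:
Y(I, L) = -15
F/(((Y(5, 11) + 117)*(-12))) = -35286*(-1/(12*(-15 + 117))) = -35286/(102*(-12)) = -35286/(-1224) = -35286*(-1/1224) = 5881/204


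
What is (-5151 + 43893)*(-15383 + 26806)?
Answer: 442549866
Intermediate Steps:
(-5151 + 43893)*(-15383 + 26806) = 38742*11423 = 442549866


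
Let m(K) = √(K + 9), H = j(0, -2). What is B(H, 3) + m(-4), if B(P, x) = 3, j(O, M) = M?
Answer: 3 + √5 ≈ 5.2361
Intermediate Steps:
H = -2
m(K) = √(9 + K)
B(H, 3) + m(-4) = 3 + √(9 - 4) = 3 + √5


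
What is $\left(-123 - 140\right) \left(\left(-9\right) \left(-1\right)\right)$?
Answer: $-2367$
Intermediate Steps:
$\left(-123 - 140\right) \left(\left(-9\right) \left(-1\right)\right) = \left(-263\right) 9 = -2367$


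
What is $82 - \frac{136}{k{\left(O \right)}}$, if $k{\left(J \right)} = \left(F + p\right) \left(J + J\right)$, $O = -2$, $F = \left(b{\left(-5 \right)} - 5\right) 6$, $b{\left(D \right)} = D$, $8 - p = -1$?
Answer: $\frac{244}{3} \approx 81.333$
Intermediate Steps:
$p = 9$ ($p = 8 - -1 = 8 + 1 = 9$)
$F = -60$ ($F = \left(-5 - 5\right) 6 = \left(-10\right) 6 = -60$)
$k{\left(J \right)} = - 102 J$ ($k{\left(J \right)} = \left(-60 + 9\right) \left(J + J\right) = - 51 \cdot 2 J = - 102 J$)
$82 - \frac{136}{k{\left(O \right)}} = 82 - \frac{136}{\left(-102\right) \left(-2\right)} = 82 - \frac{136}{204} = 82 - \frac{2}{3} = \frac{244}{3}$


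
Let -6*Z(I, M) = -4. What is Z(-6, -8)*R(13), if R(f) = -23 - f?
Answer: -24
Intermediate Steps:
Z(I, M) = ⅔ (Z(I, M) = -⅙*(-4) = ⅔)
Z(-6, -8)*R(13) = 2*(-23 - 1*13)/3 = 2*(-23 - 13)/3 = (⅔)*(-36) = -24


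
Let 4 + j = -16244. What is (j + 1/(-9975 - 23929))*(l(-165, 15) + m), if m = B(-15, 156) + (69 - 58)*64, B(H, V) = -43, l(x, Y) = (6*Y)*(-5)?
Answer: -116234032723/33904 ≈ -3.4283e+6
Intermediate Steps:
l(x, Y) = -30*Y
j = -16248 (j = -4 - 16244 = -16248)
m = 661 (m = -43 + (69 - 58)*64 = -43 + 11*64 = -43 + 704 = 661)
(j + 1/(-9975 - 23929))*(l(-165, 15) + m) = (-16248 + 1/(-9975 - 23929))*(-30*15 + 661) = (-16248 + 1/(-33904))*(-450 + 661) = (-16248 - 1/33904)*211 = -550872193/33904*211 = -116234032723/33904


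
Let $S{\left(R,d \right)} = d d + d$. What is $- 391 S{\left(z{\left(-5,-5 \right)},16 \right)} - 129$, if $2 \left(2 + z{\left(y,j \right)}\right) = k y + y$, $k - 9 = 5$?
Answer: $-106481$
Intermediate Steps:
$k = 14$ ($k = 9 + 5 = 14$)
$z{\left(y,j \right)} = -2 + \frac{15 y}{2}$ ($z{\left(y,j \right)} = -2 + \frac{14 y + y}{2} = -2 + \frac{15 y}{2}$)
$S{\left(R,d \right)} = d + d^{2}$ ($S{\left(R,d \right)} = d^{2} + d = d + d^{2}$)
$- 391 S{\left(z{\left(-5,-5 \right)},16 \right)} - 129 = - 391 \cdot 16 \left(1 + 16\right) - 129 = - 391 \cdot 16 \cdot 17 - 129 = \left(-391\right) 272 - 129 = -106352 - 129 = -106481$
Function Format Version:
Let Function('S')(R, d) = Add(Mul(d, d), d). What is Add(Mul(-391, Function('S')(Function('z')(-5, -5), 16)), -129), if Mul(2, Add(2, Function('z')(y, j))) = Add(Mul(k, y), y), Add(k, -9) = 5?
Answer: -106481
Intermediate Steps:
k = 14 (k = Add(9, 5) = 14)
Function('z')(y, j) = Add(-2, Mul(Rational(15, 2), y)) (Function('z')(y, j) = Add(-2, Mul(Rational(1, 2), Add(Mul(14, y), y))) = Add(-2, Mul(Rational(1, 2), Mul(15, y))) = Add(-2, Mul(Rational(15, 2), y)))
Function('S')(R, d) = Add(d, Pow(d, 2)) (Function('S')(R, d) = Add(Pow(d, 2), d) = Add(d, Pow(d, 2)))
Add(Mul(-391, Function('S')(Function('z')(-5, -5), 16)), -129) = Add(Mul(-391, Mul(16, Add(1, 16))), -129) = Add(Mul(-391, Mul(16, 17)), -129) = Add(Mul(-391, 272), -129) = Add(-106352, -129) = -106481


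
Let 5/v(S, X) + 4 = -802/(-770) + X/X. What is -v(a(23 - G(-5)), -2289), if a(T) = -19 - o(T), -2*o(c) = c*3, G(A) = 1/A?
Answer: 1925/754 ≈ 2.5531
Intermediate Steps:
o(c) = -3*c/2 (o(c) = -c*3/2 = -3*c/2)
a(T) = -19 + 3*T/2 (a(T) = -19 - (-3)*T/2 = -19 + 3*T/2)
v(S, X) = -1925/754 (v(S, X) = 5/(-4 + (-802/(-770) + X/X)) = 5/(-4 + (-802*(-1/770) + 1)) = 5/(-4 + (401/385 + 1)) = 5/(-4 + 786/385) = 5/(-754/385) = 5*(-385/754) = -1925/754)
-v(a(23 - G(-5)), -2289) = -1*(-1925/754) = 1925/754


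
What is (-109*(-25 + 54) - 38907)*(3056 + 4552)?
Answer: -320053344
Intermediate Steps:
(-109*(-25 + 54) - 38907)*(3056 + 4552) = (-109*29 - 38907)*7608 = (-3161 - 38907)*7608 = -42068*7608 = -320053344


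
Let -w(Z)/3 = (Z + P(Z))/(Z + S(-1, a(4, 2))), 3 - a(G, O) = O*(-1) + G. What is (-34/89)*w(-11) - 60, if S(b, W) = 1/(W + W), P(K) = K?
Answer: -35884/623 ≈ -57.599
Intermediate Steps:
a(G, O) = 3 + O - G (a(G, O) = 3 - (O*(-1) + G) = 3 - (-O + G) = 3 - (G - O) = 3 + (O - G) = 3 + O - G)
S(b, W) = 1/(2*W)
w(Z) = -6*Z/(½ + Z) (w(Z) = -3*(Z + Z)/(Z + 1/(2*(3 + 2 - 1*4))) = -3*2*Z/(Z + 1/(2*(3 + 2 - 4))) = -3*2*Z/(Z + (½)/1) = -3*2*Z/(Z + (½)*1) = -3*2*Z/(Z + ½) = -3*2*Z/(½ + Z) = -6*Z/(½ + Z))
(-34/89)*w(-11) - 60 = (-34/89)*(-12*(-11)/(1 + 2*(-11))) - 60 = (-34*1/89)*(-12*(-11)/(1 - 22)) - 60 = -(-408)*(-11)/(89*(-21)) - 60 = -(-408)*(-11)*(-1)/(89*21) - 60 = -34/89*(-44/7) - 60 = 1496/623 - 60 = -35884/623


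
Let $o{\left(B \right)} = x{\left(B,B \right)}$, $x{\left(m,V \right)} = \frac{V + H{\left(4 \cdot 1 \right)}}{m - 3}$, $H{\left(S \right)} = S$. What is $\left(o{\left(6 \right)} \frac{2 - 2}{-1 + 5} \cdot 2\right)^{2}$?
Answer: $0$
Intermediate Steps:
$x{\left(m,V \right)} = \frac{4 + V}{-3 + m}$ ($x{\left(m,V \right)} = \frac{V + 4 \cdot 1}{m - 3} = \frac{V + 4}{-3 + m} = \frac{4 + V}{-3 + m}$)
$o{\left(B \right)} = \frac{4 + B}{-3 + B}$
$\left(o{\left(6 \right)} \frac{2 - 2}{-1 + 5} \cdot 2\right)^{2} = \left(\frac{4 + 6}{-3 + 6} \frac{2 - 2}{-1 + 5} \cdot 2\right)^{2} = \left(\frac{1}{3} \cdot 10 \cdot \frac{0}{4} \cdot 2\right)^{2} = \left(\frac{1}{3} \cdot 10 \cdot 0 \cdot \frac{1}{4} \cdot 2\right)^{2} = \left(\frac{10 \cdot 0 \cdot 2}{3}\right)^{2} = \left(\frac{10}{3} \cdot 0\right)^{2} = 0^{2} = 0$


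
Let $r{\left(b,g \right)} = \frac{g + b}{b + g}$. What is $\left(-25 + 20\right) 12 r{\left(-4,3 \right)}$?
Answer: $-60$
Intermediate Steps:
$r{\left(b,g \right)} = 1$ ($r{\left(b,g \right)} = \frac{b + g}{b + g} = 1$)
$\left(-25 + 20\right) 12 r{\left(-4,3 \right)} = \left(-25 + 20\right) 12 \cdot 1 = \left(-5\right) 12 \cdot 1 = \left(-60\right) 1 = -60$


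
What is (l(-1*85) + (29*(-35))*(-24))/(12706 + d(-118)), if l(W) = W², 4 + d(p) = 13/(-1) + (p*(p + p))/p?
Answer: 31585/12453 ≈ 2.5363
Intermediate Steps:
d(p) = -17 + 2*p (d(p) = -4 + (13/(-1) + (p*(p + p))/p) = -4 + (13*(-1) + (p*(2*p))/p) = -4 + (-13 + (2*p²)/p) = -4 + (-13 + 2*p) = -17 + 2*p)
(l(-1*85) + (29*(-35))*(-24))/(12706 + d(-118)) = ((-1*85)² + (29*(-35))*(-24))/(12706 + (-17 + 2*(-118))) = ((-85)² - 1015*(-24))/(12706 + (-17 - 236)) = (7225 + 24360)/(12706 - 253) = 31585/12453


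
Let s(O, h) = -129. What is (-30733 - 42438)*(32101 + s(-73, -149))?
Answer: -2339423212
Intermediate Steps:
(-30733 - 42438)*(32101 + s(-73, -149)) = (-30733 - 42438)*(32101 - 129) = -73171*31972 = -2339423212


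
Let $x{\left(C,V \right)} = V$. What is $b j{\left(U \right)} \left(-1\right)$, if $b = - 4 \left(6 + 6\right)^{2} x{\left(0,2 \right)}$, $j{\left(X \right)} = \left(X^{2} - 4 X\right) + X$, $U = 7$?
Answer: $32256$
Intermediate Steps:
$j{\left(X \right)} = X^{2} - 3 X$
$b = -1152$ ($b = - 4 \left(6 + 6\right)^{2} \cdot 2 = - 4 \cdot 12^{2} \cdot 2 = \left(-4\right) 144 \cdot 2 = \left(-576\right) 2 = -1152$)
$b j{\left(U \right)} \left(-1\right) = - 1152 \cdot 7 \left(-3 + 7\right) \left(-1\right) = - 1152 \cdot 7 \cdot 4 \left(-1\right) = \left(-1152\right) 28 \left(-1\right) = \left(-32256\right) \left(-1\right) = 32256$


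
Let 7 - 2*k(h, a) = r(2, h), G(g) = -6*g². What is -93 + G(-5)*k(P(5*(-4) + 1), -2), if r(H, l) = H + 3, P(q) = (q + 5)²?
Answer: -243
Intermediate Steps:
P(q) = (5 + q)²
r(H, l) = 3 + H
k(h, a) = 1 (k(h, a) = 7/2 - (3 + 2)/2 = 7/2 - ½*5 = 7/2 - 5/2 = 1)
-93 + G(-5)*k(P(5*(-4) + 1), -2) = -93 - 6*(-5)²*1 = -93 - 6*25*1 = -93 - 150*1 = -93 - 150 = -243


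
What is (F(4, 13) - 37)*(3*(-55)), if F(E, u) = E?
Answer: 5445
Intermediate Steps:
(F(4, 13) - 37)*(3*(-55)) = (4 - 37)*(3*(-55)) = -33*(-165) = 5445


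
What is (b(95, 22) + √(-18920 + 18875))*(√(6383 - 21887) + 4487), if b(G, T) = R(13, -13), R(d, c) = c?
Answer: -(13 - 3*I*√5)*(4487 + 4*I*√969) ≈ -59166.0 + 28481.0*I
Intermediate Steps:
b(G, T) = -13
(b(95, 22) + √(-18920 + 18875))*(√(6383 - 21887) + 4487) = (-13 + √(-18920 + 18875))*(√(6383 - 21887) + 4487) = (-13 + √(-45))*(√(-15504) + 4487) = (-13 + 3*I*√5)*(4*I*√969 + 4487) = (-13 + 3*I*√5)*(4487 + 4*I*√969)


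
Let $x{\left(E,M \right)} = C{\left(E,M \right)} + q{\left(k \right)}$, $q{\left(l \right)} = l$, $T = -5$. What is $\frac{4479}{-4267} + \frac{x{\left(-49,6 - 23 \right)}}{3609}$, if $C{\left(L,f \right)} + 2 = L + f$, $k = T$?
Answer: $- \frac{16476202}{15399603} \approx -1.0699$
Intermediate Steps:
$k = -5$
$C{\left(L,f \right)} = -2 + L + f$ ($C{\left(L,f \right)} = -2 + \left(L + f\right) = -2 + L + f$)
$x{\left(E,M \right)} = -7 + E + M$ ($x{\left(E,M \right)} = \left(-2 + E + M\right) - 5 = -7 + E + M$)
$\frac{4479}{-4267} + \frac{x{\left(-49,6 - 23 \right)}}{3609} = \frac{4479}{-4267} + \frac{-7 - 49 + \left(6 - 23\right)}{3609} = 4479 \left(- \frac{1}{4267}\right) + \left(-7 - 49 - 17\right) \frac{1}{3609} = - \frac{4479}{4267} - \frac{73}{3609} = - \frac{16476202}{15399603}$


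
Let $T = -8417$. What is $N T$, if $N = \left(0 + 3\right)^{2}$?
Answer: $-75753$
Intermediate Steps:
$N = 9$ ($N = 3^{2} = 9$)
$N T = 9 \left(-8417\right) = -75753$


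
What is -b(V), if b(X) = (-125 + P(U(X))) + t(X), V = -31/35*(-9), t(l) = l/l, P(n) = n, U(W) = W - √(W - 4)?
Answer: 4061/35 + √4865/35 ≈ 118.02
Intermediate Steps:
U(W) = W - √(-4 + W)
t(l) = 1
V = 279/35 (V = -31*1/35*(-9) = -31/35*(-9) = 279/35 ≈ 7.9714)
b(X) = -124 + X - √(-4 + X) (b(X) = (-125 + (X - √(-4 + X))) + 1 = (-125 + X - √(-4 + X)) + 1 = -124 + X - √(-4 + X))
-b(V) = -(-124 + 279/35 - √(-4 + 279/35)) = -(-124 + 279/35 - √(139/35)) = -(-124 + 279/35 - √4865/35) = -(-4061/35 - √4865/35) = 4061/35 + √4865/35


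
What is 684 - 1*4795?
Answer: -4111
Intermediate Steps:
684 - 1*4795 = 684 - 4795 = -4111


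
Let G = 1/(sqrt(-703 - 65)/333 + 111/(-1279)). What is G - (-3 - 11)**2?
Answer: -176590098271/874196419 - 2905253616*I*sqrt(3)/874196419 ≈ -202.0 - 5.7562*I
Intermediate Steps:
G = 1/(-111/1279 + 16*I*sqrt(3)/333) (G = 1/(sqrt(-768)*(1/333) + 111*(-1/1279)) = 1/((16*I*sqrt(3))*(1/333) - 111/1279) = 1/(16*I*sqrt(3)/333 - 111/1279) = 1/(-111/1279 + 16*I*sqrt(3)/333) ≈ -6.0028 - 5.7562*I)
G - (-3 - 11)**2 = (-5247600147/874196419 - 2905253616*I*sqrt(3)/874196419) - (-3 - 11)**2 = (-5247600147/874196419 - 2905253616*I*sqrt(3)/874196419) - 1*(-14)**2 = (-5247600147/874196419 - 2905253616*I*sqrt(3)/874196419) - 1*196 = (-5247600147/874196419 - 2905253616*I*sqrt(3)/874196419) - 196 = -176590098271/874196419 - 2905253616*I*sqrt(3)/874196419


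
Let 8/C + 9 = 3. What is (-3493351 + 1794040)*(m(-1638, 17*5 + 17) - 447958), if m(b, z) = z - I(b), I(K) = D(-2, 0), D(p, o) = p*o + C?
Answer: 761044361468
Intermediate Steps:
C = -4/3 (C = 8/(-9 + 3) = 8/(-6) = 8*(-⅙) = -4/3 ≈ -1.3333)
D(p, o) = -4/3 + o*p (D(p, o) = p*o - 4/3 = o*p - 4/3 = -4/3 + o*p)
I(K) = -4/3 (I(K) = -4/3 + 0*(-2) = -4/3 + 0 = -4/3)
m(b, z) = 4/3 + z (m(b, z) = z - 1*(-4/3) = z + 4/3 = 4/3 + z)
(-3493351 + 1794040)*(m(-1638, 17*5 + 17) - 447958) = (-3493351 + 1794040)*((4/3 + (17*5 + 17)) - 447958) = -1699311*((4/3 + (85 + 17)) - 447958) = -1699311*((4/3 + 102) - 447958) = -1699311*(310/3 - 447958) = -1699311*(-1343564/3) = 761044361468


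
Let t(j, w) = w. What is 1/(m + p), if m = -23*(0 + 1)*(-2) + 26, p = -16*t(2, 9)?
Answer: -1/72 ≈ -0.013889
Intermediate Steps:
p = -144 (p = -16*9 = -144)
m = 72 (m = -23*(-2) + 26 = 46 + 26 = 72)
1/(m + p) = 1/(72 - 144) = 1/(-72) = -1/72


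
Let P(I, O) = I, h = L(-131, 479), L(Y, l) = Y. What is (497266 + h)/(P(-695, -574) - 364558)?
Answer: -497135/365253 ≈ -1.3611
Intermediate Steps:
h = -131
(497266 + h)/(P(-695, -574) - 364558) = (497266 - 131)/(-695 - 364558) = 497135/(-365253) = 497135*(-1/365253) = -497135/365253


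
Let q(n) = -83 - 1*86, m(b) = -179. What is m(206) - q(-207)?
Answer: -10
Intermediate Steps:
q(n) = -169 (q(n) = -83 - 86 = -169)
m(206) - q(-207) = -179 - 1*(-169) = -179 + 169 = -10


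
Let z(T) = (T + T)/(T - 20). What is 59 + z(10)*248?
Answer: -437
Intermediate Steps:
z(T) = 2*T/(-20 + T) (z(T) = (2*T)/(-20 + T) = 2*T/(-20 + T))
59 + z(10)*248 = 59 + (2*10/(-20 + 10))*248 = 59 + (2*10/(-10))*248 = 59 + (2*10*(-1/10))*248 = 59 - 2*248 = 59 - 496 = -437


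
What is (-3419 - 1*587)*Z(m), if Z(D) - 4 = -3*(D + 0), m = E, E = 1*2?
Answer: 8012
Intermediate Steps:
E = 2
m = 2
Z(D) = 4 - 3*D (Z(D) = 4 - 3*(D + 0) = 4 - 3*D)
(-3419 - 1*587)*Z(m) = (-3419 - 1*587)*(4 - 3*2) = (-3419 - 587)*(4 - 6) = -4006*(-2) = 8012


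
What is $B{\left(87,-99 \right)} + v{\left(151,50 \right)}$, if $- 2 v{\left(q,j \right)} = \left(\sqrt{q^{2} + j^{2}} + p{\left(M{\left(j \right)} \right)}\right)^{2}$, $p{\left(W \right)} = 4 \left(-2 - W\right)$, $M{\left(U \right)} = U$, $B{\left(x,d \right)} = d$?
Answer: $- \frac{68763}{2} + 208 \sqrt{25301} \approx -1296.4$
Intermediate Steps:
$p{\left(W \right)} = -8 - 4 W$
$v{\left(q,j \right)} = - \frac{\left(-8 + \sqrt{j^{2} + q^{2}} - 4 j\right)^{2}}{2}$ ($v{\left(q,j \right)} = - \frac{\left(\sqrt{q^{2} + j^{2}} - \left(8 + 4 j\right)\right)^{2}}{2} = - \frac{\left(\sqrt{j^{2} + q^{2}} - \left(8 + 4 j\right)\right)^{2}}{2} = - \frac{\left(-8 + \sqrt{j^{2} + q^{2}} - 4 j\right)^{2}}{2}$)
$B{\left(87,-99 \right)} + v{\left(151,50 \right)} = -99 - \frac{\left(8 - \sqrt{50^{2} + 151^{2}} + 4 \cdot 50\right)^{2}}{2} = -99 - \frac{\left(8 - \sqrt{2500 + 22801} + 200\right)^{2}}{2} = -99 - \frac{\left(8 - \sqrt{25301} + 200\right)^{2}}{2} = -99 - \frac{\left(208 - \sqrt{25301}\right)^{2}}{2}$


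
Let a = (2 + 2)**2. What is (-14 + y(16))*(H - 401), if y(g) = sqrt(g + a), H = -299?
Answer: 9800 - 2800*sqrt(2) ≈ 5840.2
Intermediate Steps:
a = 16 (a = 4**2 = 16)
y(g) = sqrt(16 + g) (y(g) = sqrt(g + 16) = sqrt(16 + g))
(-14 + y(16))*(H - 401) = (-14 + sqrt(16 + 16))*(-299 - 401) = (-14 + sqrt(32))*(-700) = (-14 + 4*sqrt(2))*(-700) = 9800 - 2800*sqrt(2)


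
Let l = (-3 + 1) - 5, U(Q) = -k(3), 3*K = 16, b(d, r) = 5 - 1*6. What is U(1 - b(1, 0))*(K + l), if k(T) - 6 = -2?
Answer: 20/3 ≈ 6.6667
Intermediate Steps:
b(d, r) = -1 (b(d, r) = 5 - 6 = -1)
k(T) = 4 (k(T) = 6 - 2 = 4)
K = 16/3 (K = (⅓)*16 = 16/3 ≈ 5.3333)
U(Q) = -4 (U(Q) = -1*4 = -4)
l = -7 (l = -2 - 5 = -7)
U(1 - b(1, 0))*(K + l) = -4*(16/3 - 7) = -4*(-5/3) = 20/3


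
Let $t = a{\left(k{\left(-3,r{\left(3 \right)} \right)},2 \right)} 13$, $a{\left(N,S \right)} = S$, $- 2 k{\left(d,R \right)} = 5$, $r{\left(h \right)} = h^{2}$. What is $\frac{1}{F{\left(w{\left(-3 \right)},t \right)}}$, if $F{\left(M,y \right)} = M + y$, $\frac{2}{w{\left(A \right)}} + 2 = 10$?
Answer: $\frac{4}{105} \approx 0.038095$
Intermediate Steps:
$w{\left(A \right)} = \frac{1}{4}$ ($w{\left(A \right)} = \frac{2}{-2 + 10} = \frac{2}{8} = 2 \cdot \frac{1}{8} = \frac{1}{4}$)
$k{\left(d,R \right)} = - \frac{5}{2}$ ($k{\left(d,R \right)} = \left(- \frac{1}{2}\right) 5 = - \frac{5}{2}$)
$t = 26$ ($t = 2 \cdot 13 = 26$)
$\frac{1}{F{\left(w{\left(-3 \right)},t \right)}} = \frac{1}{\frac{1}{4} + 26} = \frac{1}{\frac{105}{4}} = \frac{4}{105}$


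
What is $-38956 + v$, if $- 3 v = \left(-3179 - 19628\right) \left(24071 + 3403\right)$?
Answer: $208827550$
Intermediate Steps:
$v = 208866506$ ($v = - \frac{\left(-3179 - 19628\right) \left(24071 + 3403\right)}{3} = - \frac{\left(-22807\right) 27474}{3} = \left(- \frac{1}{3}\right) \left(-626599518\right) = 208866506$)
$-38956 + v = -38956 + 208866506 = 208827550$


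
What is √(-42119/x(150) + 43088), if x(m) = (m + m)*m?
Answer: √3877835762/300 ≈ 207.57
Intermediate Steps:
x(m) = 2*m² (x(m) = (2*m)*m = 2*m²)
√(-42119/x(150) + 43088) = √(-42119/(2*150²) + 43088) = √(-42119/(2*22500) + 43088) = √(-42119/45000 + 43088) = √(1938917881/45000) = √3877835762/300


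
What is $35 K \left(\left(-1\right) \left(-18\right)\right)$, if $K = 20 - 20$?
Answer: $0$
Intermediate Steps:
$K = 0$ ($K = 20 - 20 = 0$)
$35 K \left(\left(-1\right) \left(-18\right)\right) = 35 \cdot 0 \left(\left(-1\right) \left(-18\right)\right) = 0 \cdot 18 = 0$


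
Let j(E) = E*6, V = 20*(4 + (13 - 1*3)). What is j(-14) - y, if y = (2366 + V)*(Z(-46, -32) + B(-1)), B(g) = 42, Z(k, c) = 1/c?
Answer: -1778133/16 ≈ -1.1113e+5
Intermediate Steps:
V = 280 (V = 20*(4 + (13 - 3)) = 20*(4 + 10) = 20*14 = 280)
j(E) = 6*E
y = 1776789/16 (y = (2366 + 280)*(1/(-32) + 42) = 2646*(-1/32 + 42) = 2646*(1343/32) = 1776789/16 ≈ 1.1105e+5)
j(-14) - y = 6*(-14) - 1*1776789/16 = -84 - 1776789/16 = -1778133/16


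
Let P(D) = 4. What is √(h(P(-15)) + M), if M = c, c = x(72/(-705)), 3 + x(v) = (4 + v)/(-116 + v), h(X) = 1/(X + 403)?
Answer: I*√23360785626981/2776147 ≈ 1.741*I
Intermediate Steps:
h(X) = 1/(403 + X)
x(v) = -3 + (4 + v)/(-116 + v)
c = -20692/6821 (c = 2*(176 - 72/(-705))/(-116 + 72/(-705)) = 2*(176 - 72*(-1)/705)/(-116 + 72*(-1/705)) = 2*(176 - 1*(-24/235))/(-116 - 24/235) = 2*(176 + 24/235)/(-27284/235) = 2*(-235/27284)*(41384/235) = -20692/6821 ≈ -3.0336)
M = -20692/6821 ≈ -3.0336
√(h(P(-15)) + M) = √(1/(403 + 4) - 20692/6821) = √(1/407 - 20692/6821) = √(-8414823/2776147) = I*√23360785626981/2776147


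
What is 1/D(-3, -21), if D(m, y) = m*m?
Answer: 1/9 ≈ 0.11111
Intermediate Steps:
D(m, y) = m**2
1/D(-3, -21) = 1/((-3)**2) = 1/9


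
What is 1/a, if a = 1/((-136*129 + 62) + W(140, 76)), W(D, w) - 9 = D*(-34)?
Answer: -22233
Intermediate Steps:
W(D, w) = 9 - 34*D (W(D, w) = 9 + D*(-34) = 9 - 34*D)
a = -1/22233 (a = 1/((-136*129 + 62) + (9 - 34*140)) = 1/((-17544 + 62) + (9 - 4760)) = 1/(-17482 - 4751) = 1/(-22233) = -1/22233 ≈ -4.4978e-5)
1/a = 1/(-1/22233) = -22233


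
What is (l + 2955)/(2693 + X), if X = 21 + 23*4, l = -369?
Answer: 1293/1403 ≈ 0.92160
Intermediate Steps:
X = 113 (X = 21 + 92 = 113)
(l + 2955)/(2693 + X) = (-369 + 2955)/(2693 + 113) = 2586/2806 = 2586*(1/2806) = 1293/1403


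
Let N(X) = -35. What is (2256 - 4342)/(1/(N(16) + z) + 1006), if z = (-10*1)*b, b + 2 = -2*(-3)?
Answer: -156450/75449 ≈ -2.0736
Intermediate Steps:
b = 4 (b = -2 - 2*(-3) = -2 + 6 = 4)
z = -40 (z = -10*1*4 = -10*4 = -40)
(2256 - 4342)/(1/(N(16) + z) + 1006) = (2256 - 4342)/(1/(-35 - 40) + 1006) = -2086/(1/(-75) + 1006) = -2086/(-1/75 + 1006) = -2086/75449/75 = -2086*75/75449 = -156450/75449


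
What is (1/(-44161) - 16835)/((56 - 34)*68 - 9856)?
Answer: 185862609/92296490 ≈ 2.0138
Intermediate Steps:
(1/(-44161) - 16835)/((56 - 34)*68 - 9856) = (-1/44161 - 16835)/(22*68 - 9856) = -743450436/(44161*(1496 - 9856)) = -743450436/44161/(-8360) = -743450436/44161*(-1/8360) = 185862609/92296490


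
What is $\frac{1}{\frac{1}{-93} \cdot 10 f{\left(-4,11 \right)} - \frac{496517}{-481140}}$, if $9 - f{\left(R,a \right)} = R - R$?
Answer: $\frac{14915340}{957827} \approx 15.572$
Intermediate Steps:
$f{\left(R,a \right)} = 9$ ($f{\left(R,a \right)} = 9 - \left(R - R\right) = 9 - 0 = 9 + 0 = 9$)
$\frac{1}{\frac{1}{-93} \cdot 10 f{\left(-4,11 \right)} - \frac{496517}{-481140}} = \frac{1}{\frac{1}{-93} \cdot 10 \cdot 9 - \frac{496517}{-481140}} = \frac{1}{\left(- \frac{1}{93}\right) 10 \cdot 9 - - \frac{496517}{481140}} = \frac{1}{\left(- \frac{10}{93}\right) 9 + \frac{496517}{481140}} = \frac{1}{- \frac{30}{31} + \frac{496517}{481140}} = \frac{1}{\frac{957827}{14915340}} = \frac{14915340}{957827}$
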